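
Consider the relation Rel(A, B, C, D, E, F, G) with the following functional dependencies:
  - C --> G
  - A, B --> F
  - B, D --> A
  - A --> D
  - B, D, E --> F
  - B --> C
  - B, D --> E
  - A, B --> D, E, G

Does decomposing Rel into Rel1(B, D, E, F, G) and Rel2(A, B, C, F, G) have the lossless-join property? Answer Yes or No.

Common attributes: {B, F, G}; their closure is {B, C, F, G}.
Rel1 ⊄ {B, C, F, G} and Rel2 ⊄ {B, C, F, G}, so the split is lossy.

No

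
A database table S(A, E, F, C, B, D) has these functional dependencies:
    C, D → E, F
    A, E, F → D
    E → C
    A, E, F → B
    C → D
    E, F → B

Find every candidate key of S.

{A} never appears on the right of any FD, so every key must include it.
{A, C}⁺ = {A, B, C, D, E, F} — all of the relation — so {A, C} is a candidate key.
{A, E}⁺ = {A, B, C, D, E, F} — all of the relation — so {A, E} is a candidate key.
Any other superkey properly contains one of these, so there are no further candidate keys.

{A, C}, {A, E}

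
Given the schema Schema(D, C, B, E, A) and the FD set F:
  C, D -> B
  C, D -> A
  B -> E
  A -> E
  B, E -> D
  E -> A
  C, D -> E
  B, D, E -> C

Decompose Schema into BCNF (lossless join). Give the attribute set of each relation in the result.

Candidate keys of the original relation: {B}, {C, D}.
In {A, B, C, D, E}, {A} is not a superkey ({A}⁺ restricted to this set is {A, E}), so split on A -> E into {A, E} and {A, B, C, D}.
{A, E} is in BCNF.
{A, B, C, D} is in BCNF.

{A, B, C, D}; {A, E}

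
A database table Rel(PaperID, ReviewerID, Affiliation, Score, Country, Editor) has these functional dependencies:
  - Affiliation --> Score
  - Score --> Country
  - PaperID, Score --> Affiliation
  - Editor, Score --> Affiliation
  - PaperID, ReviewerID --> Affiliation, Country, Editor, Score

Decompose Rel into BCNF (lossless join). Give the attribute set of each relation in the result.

{Affiliation, Editor, PaperID, ReviewerID}; {Affiliation, Score}; {Country, Score}

Candidate key of the original relation: {PaperID, ReviewerID}.
In {Affiliation, Country, Editor, PaperID, ReviewerID, Score}, {Affiliation} is not a superkey ({Affiliation}⁺ restricted to this set is {Affiliation, Country, Score}), so split on Affiliation --> Country, Score into {Affiliation, Country, Score} and {Affiliation, Editor, PaperID, ReviewerID}.
In {Affiliation, Country, Score}, {Score} is not a superkey ({Score}⁺ restricted to this set is {Country, Score}), so split on Score --> Country into {Country, Score} and {Affiliation, Score}.
{Country, Score} has no BCNF violation.
{Affiliation, Score} has no BCNF violation.
{Affiliation, Editor, PaperID, ReviewerID} has no BCNF violation.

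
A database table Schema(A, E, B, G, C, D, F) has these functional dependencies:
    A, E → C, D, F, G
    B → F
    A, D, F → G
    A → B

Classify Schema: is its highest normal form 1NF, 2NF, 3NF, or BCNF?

Candidate key: {A, E}. Prime attributes: {A, E}.
For B → F we have {B}⁺ = {B, F}; {B} is not a superkey, so BCNF fails.
B → F has non-prime {F} on the right and a non-superkey on the left, so 3NF fails.
{A} is a proper subset of the key {A, E}, and {A}⁺ contains the non-prime attributes {B, F} — a partial dependency, so 2NF is violated.

1NF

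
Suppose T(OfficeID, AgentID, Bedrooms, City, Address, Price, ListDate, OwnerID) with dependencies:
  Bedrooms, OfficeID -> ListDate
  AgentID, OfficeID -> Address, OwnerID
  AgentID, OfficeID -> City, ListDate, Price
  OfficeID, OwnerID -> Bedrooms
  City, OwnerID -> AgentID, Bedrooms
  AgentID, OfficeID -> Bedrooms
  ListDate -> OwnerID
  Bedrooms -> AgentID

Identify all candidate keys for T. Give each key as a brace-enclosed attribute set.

{OfficeID} never appears on the right of any FD, so every key must include it.
Closure of {AgentID, OfficeID} is {Address, AgentID, Bedrooms, City, ListDate, OfficeID, OwnerID, Price}, the whole schema; {AgentID, OfficeID} is a candidate key.
Closure of {Bedrooms, OfficeID} is {Address, AgentID, Bedrooms, City, ListDate, OfficeID, OwnerID, Price}, the whole schema; {Bedrooms, OfficeID} is a candidate key.
Closure of {ListDate, OfficeID} is {Address, AgentID, Bedrooms, City, ListDate, OfficeID, OwnerID, Price}, the whole schema; {ListDate, OfficeID} is a candidate key.
Closure of {OfficeID, OwnerID} is {Address, AgentID, Bedrooms, City, ListDate, OfficeID, OwnerID, Price}, the whole schema; {OfficeID, OwnerID} is a candidate key.
These are minimal and exhaustive — every other superkey contains one of them.

{AgentID, OfficeID}, {Bedrooms, OfficeID}, {ListDate, OfficeID}, {OfficeID, OwnerID}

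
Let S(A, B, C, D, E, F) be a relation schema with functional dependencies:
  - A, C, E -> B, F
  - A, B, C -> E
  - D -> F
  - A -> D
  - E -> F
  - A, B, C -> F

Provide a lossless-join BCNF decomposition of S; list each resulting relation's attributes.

{A, B, C, E}; {A, D}; {D, F}

Candidate keys of the original relation: {A, B, C}, {A, C, E}.
Within {A, B, C, D, E, F}: {D}⁺ ∩ {A, B, C, D, E, F} = {D, F}, not the whole set, so D -> F violates BCNF; decompose into {D, F} and {A, B, C, D, E}.
{D, F}: every determinant is a superkey — BCNF.
Within {A, B, C, D, E}: {A}⁺ ∩ {A, B, C, D, E} = {A, D}, not the whole set, so A -> D violates BCNF; decompose into {A, D} and {A, B, C, E}.
{A, D}: every determinant is a superkey — BCNF.
{A, B, C, E}: every determinant is a superkey — BCNF.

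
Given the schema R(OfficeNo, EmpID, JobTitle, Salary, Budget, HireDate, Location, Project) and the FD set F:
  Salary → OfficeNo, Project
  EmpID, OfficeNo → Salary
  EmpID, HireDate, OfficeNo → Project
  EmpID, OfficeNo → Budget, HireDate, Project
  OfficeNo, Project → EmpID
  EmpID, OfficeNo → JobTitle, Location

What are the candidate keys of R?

{Salary}⁺ = {Budget, EmpID, HireDate, JobTitle, Location, OfficeNo, Project, Salary} — all of the relation — so {Salary} is a candidate key.
{EmpID, OfficeNo}⁺ = {Budget, EmpID, HireDate, JobTitle, Location, OfficeNo, Project, Salary} — all of the relation — so {EmpID, OfficeNo} is a candidate key.
{OfficeNo, Project}⁺ = {Budget, EmpID, HireDate, JobTitle, Location, OfficeNo, Project, Salary} — all of the relation — so {OfficeNo, Project} is a candidate key.
Any other superkey properly contains one of these, so there are no further candidate keys.

{EmpID, OfficeNo}, {OfficeNo, Project}, {Salary}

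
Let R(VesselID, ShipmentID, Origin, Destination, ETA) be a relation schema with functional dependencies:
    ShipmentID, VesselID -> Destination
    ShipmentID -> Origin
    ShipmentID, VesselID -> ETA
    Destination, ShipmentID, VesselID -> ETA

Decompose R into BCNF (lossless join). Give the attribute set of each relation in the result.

{Destination, ETA, ShipmentID, VesselID}; {Origin, ShipmentID}

Candidate key of the original relation: {ShipmentID, VesselID}.
Within {Destination, ETA, Origin, ShipmentID, VesselID}: {ShipmentID}⁺ ∩ {Destination, ETA, Origin, ShipmentID, VesselID} = {Origin, ShipmentID}, not the whole set, so ShipmentID -> Origin violates BCNF; decompose into {Origin, ShipmentID} and {Destination, ETA, ShipmentID, VesselID}.
{Origin, ShipmentID}: every determinant is a superkey — BCNF.
{Destination, ETA, ShipmentID, VesselID}: every determinant is a superkey — BCNF.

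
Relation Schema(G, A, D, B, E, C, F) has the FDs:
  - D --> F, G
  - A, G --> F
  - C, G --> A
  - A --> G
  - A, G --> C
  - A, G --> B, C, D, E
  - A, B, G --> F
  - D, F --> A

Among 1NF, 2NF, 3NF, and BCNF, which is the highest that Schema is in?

BCNF

Candidate keys: {A}, {C, G}, {D}. Prime attributes: {A, C, D, G}.
The left-hand side of every FD is a superkey, so BCNF is satisfied.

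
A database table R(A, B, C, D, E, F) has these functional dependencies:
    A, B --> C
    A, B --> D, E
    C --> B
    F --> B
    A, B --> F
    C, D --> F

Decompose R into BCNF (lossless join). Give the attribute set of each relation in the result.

{A, C, D, E}; {B, C}; {C, D, F}

Candidate keys of the original relation: {A, B}, {A, C}, {A, F}.
{A, B, C, D, E, F}: {C} determines {B, C} here but is not a superkey — split on C --> B, giving {B, C} and {A, C, D, E, F}.
{B, C} has no BCNF violation.
{A, C, D, E, F}: {C, D} determines {C, D, F} here but is not a superkey — split on C, D --> F, giving {C, D, F} and {A, C, D, E}.
{C, D, F} has no BCNF violation.
{A, C, D, E} has no BCNF violation.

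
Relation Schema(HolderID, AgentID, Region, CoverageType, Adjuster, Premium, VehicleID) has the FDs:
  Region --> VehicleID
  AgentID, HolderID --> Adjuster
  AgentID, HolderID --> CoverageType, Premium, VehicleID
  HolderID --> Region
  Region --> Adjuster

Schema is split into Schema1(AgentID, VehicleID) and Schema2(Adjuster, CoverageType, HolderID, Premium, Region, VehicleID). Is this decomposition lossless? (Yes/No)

Common attributes: {VehicleID}; their closure is {VehicleID}.
Schema1 ⊄ {VehicleID} and Schema2 ⊄ {VehicleID}, so the split is lossy.

No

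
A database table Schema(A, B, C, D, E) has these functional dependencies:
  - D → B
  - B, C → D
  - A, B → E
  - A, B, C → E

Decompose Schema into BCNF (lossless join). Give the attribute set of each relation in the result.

Candidate keys of the original relation: {A, B, C}, {A, C, D}.
{A, B, C, D, E}: {D} determines {B, D} here but is not a superkey — split on D → B, giving {B, D} and {A, C, D, E}.
{B, D}: every determinant is a superkey — BCNF.
{A, C, D, E}: {A, D} determines {A, D, E} here but is not a superkey — split on A, D → E, giving {A, D, E} and {A, C, D}.
{A, D, E}: every determinant is a superkey — BCNF.
{A, C, D}: every determinant is a superkey — BCNF.

{A, C, D}; {A, D, E}; {B, D}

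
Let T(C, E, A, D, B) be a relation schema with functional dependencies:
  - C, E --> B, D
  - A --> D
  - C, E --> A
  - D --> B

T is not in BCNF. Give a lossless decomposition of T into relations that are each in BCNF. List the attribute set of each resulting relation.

{A, C, E}; {A, D}; {B, D}

Candidate key of the original relation: {C, E}.
In {A, B, C, D, E}, {A} is not a superkey ({A}⁺ restricted to this set is {A, B, D}), so split on A --> B, D into {A, B, D} and {A, C, E}.
In {A, B, D}, {D} is not a superkey ({D}⁺ restricted to this set is {B, D}), so split on D --> B into {B, D} and {A, D}.
{B, D} has no BCNF violation.
{A, D} has no BCNF violation.
{A, C, E} has no BCNF violation.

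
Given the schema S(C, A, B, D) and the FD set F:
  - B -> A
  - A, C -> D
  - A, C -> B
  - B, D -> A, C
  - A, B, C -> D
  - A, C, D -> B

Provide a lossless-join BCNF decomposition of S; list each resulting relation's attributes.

{A, B}; {B, C, D}

Candidate keys of the original relation: {A, C}, {B, C}, {B, D}.
{A, B, C, D}: {B} determines {A, B} here but is not a superkey — split on B -> A, giving {A, B} and {B, C, D}.
{A, B}: every determinant is a superkey — BCNF.
{B, C, D}: every determinant is a superkey — BCNF.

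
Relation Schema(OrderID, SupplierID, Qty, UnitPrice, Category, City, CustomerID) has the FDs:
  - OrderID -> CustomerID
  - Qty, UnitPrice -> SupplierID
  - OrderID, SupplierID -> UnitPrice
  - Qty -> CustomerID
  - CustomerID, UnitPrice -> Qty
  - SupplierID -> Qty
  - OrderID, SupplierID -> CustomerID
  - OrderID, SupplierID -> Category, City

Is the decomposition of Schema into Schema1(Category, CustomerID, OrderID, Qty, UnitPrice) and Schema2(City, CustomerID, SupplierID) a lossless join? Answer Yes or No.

The shared attributes are {CustomerID} and {CustomerID}⁺ = {CustomerID}.
Neither Schema1 nor Schema2 is contained in that closure, so the decomposition is lossy.

No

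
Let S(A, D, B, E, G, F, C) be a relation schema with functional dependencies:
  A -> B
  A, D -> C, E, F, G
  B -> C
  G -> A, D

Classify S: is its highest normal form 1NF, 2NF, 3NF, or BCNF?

Candidate keys: {A, D}, {G}. Prime attributes: {A, D, G}.
A -> B breaks BCNF: {A}⁺ = {A, B, C}, so {A} is not a superkey.
Because {B} is non-prime and the left side of A -> B is not a superkey, the relation is not in 3NF.
{A} is a proper subset of the key {A, D}, and {A}⁺ contains the non-prime attributes {B, C} — a partial dependency, so 2NF is violated.

1NF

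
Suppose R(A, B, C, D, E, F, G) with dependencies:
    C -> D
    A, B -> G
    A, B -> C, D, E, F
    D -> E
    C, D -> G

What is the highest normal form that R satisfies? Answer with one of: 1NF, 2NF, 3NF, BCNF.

2NF

Candidate key: {A, B}. Prime attributes: {A, B}.
C -> D breaks BCNF: {C}⁺ = {C, D, E, G}, so {C} is not a superkey.
Because {D} is non-prime and the left side of C -> D is not a superkey, the relation is not in 3NF.
Checking every proper subset of each key, none determines a non-prime attribute — 2NF is satisfied.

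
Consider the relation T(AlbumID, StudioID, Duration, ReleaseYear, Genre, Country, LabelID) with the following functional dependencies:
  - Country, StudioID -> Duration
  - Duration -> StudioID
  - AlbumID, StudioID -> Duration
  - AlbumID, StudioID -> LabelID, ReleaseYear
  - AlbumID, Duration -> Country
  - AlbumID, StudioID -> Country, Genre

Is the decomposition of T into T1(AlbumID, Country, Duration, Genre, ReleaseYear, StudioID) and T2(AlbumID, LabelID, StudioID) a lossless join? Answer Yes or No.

Yes

The shared attributes are {AlbumID, StudioID} and {AlbumID, StudioID}⁺ = {AlbumID, Country, Duration, Genre, LabelID, ReleaseYear, StudioID}.
Since T1 ⊆ {AlbumID, Country, Duration, Genre, LabelID, ReleaseYear, StudioID}, the intersection is a superkey of T1; the decomposition is lossless.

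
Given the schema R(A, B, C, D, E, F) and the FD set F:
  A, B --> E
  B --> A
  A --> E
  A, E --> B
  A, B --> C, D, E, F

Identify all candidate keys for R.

{A}, {B}

{A}⁺ = {A, B, C, D, E, F}, which is every attribute, so {A} is a candidate key.
{B}⁺ = {A, B, C, D, E, F}, which is every attribute, so {B} is a candidate key.
Any other superkey properly contains one of these, so there are no further candidate keys.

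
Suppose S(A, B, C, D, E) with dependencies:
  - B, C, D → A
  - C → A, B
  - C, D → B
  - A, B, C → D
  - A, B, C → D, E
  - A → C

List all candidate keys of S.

{A}⁺ = {A, B, C, D, E}, which is every attribute, so {A} is a candidate key.
{C}⁺ = {A, B, C, D, E}, which is every attribute, so {C} is a candidate key.
No proper subset of any of these is a key, and no other minimal superkey exists.

{A}, {C}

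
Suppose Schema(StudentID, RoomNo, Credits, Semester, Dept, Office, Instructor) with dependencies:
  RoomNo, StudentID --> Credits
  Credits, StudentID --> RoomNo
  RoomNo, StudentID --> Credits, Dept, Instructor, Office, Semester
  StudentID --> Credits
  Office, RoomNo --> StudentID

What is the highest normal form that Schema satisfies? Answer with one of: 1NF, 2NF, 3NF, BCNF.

Candidate keys: {Office, RoomNo}, {StudentID}. Prime attributes: {Office, RoomNo, StudentID}.
The left-hand side of every FD is a superkey, so BCNF is satisfied.

BCNF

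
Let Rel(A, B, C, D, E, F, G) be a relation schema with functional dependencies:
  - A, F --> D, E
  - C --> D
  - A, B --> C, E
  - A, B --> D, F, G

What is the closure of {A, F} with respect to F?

{A, D, E, F}

Start with {A, F}.
A, F --> D, E applies; add {D, E} → now {A, D, E, F}.
No further FD applies.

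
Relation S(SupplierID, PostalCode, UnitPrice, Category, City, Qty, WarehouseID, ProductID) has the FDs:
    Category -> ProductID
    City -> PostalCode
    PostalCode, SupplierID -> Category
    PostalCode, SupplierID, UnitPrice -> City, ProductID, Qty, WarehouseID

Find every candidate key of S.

{SupplierID, UnitPrice} never appear on the right of any FD, so every key must include all of them.
{City, SupplierID, UnitPrice}⁺ = {Category, City, PostalCode, ProductID, Qty, SupplierID, UnitPrice, WarehouseID} — all of the relation — so {City, SupplierID, UnitPrice} is a candidate key.
{PostalCode, SupplierID, UnitPrice}⁺ = {Category, City, PostalCode, ProductID, Qty, SupplierID, UnitPrice, WarehouseID} — all of the relation — so {PostalCode, SupplierID, UnitPrice} is a candidate key.
No proper subset of any of these is a key, and no other minimal superkey exists.

{City, SupplierID, UnitPrice}, {PostalCode, SupplierID, UnitPrice}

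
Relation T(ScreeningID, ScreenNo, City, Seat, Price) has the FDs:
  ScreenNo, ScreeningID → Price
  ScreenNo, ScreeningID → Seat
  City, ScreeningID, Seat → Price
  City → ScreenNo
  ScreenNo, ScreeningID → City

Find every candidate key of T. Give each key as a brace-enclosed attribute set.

No FD produces {ScreeningID}, so it must be in every candidate key.
{City, ScreeningID} is a candidate key since {City, ScreeningID}⁺ = {City, Price, ScreenNo, ScreeningID, Seat} covers every attribute.
{ScreenNo, ScreeningID} is a candidate key since {ScreenNo, ScreeningID}⁺ = {City, Price, ScreenNo, ScreeningID, Seat} covers every attribute.
Any other superkey properly contains one of these, so there are no further candidate keys.

{City, ScreeningID}, {ScreenNo, ScreeningID}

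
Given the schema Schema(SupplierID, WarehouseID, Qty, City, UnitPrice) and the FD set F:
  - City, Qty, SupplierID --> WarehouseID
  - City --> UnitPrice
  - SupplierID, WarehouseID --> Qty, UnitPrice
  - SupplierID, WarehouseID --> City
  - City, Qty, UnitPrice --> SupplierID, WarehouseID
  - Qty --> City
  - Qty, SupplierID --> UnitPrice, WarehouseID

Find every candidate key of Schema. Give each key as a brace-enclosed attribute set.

{Qty}, {SupplierID, WarehouseID}

{Qty}⁺ = {City, Qty, SupplierID, UnitPrice, WarehouseID}, which is every attribute, so {Qty} is a candidate key.
{SupplierID, WarehouseID}⁺ = {City, Qty, SupplierID, UnitPrice, WarehouseID}, which is every attribute, so {SupplierID, WarehouseID} is a candidate key.
No proper subset of any of these is a key, and no other minimal superkey exists.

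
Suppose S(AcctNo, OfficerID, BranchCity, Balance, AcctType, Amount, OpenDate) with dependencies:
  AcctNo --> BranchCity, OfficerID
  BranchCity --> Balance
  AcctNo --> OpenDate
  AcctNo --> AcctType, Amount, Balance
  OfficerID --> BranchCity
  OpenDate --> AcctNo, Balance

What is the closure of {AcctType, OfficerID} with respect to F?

{AcctType, Balance, BranchCity, OfficerID}

Start with {AcctType, OfficerID}.
OfficerID --> BranchCity applies; add {BranchCity} → now {AcctType, BranchCity, OfficerID}.
BranchCity --> Balance applies; add {Balance} → now {AcctType, Balance, BranchCity, OfficerID}.
No further FD applies.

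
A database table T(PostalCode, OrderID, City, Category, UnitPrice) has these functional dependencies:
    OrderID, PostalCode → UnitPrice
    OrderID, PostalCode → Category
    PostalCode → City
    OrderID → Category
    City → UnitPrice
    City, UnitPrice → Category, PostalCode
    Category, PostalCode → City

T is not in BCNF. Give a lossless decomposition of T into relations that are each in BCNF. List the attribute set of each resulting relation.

{Category, City, PostalCode, UnitPrice}; {OrderID, PostalCode}

Candidate keys of the original relation: {City, OrderID}, {OrderID, PostalCode}.
In {Category, City, OrderID, PostalCode, UnitPrice}, {PostalCode} is not a superkey ({PostalCode}⁺ restricted to this set is {Category, City, PostalCode, UnitPrice}), so split on PostalCode → Category, City, UnitPrice into {Category, City, PostalCode, UnitPrice} and {OrderID, PostalCode}.
{Category, City, PostalCode, UnitPrice} has no BCNF violation.
{OrderID, PostalCode} has no BCNF violation.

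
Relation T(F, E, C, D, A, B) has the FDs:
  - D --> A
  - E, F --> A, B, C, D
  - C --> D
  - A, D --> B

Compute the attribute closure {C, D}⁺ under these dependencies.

Start with {C, D}.
D --> A applies; add {A} → now {A, C, D}.
A, D --> B applies; add {B} → now {A, B, C, D}.
No further FD applies.

{A, B, C, D}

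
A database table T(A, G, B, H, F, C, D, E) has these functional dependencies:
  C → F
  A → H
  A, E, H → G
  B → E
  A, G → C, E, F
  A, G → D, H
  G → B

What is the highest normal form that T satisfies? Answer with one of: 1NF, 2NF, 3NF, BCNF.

1NF

Candidate keys: {A, B}, {A, E}, {A, G}. Prime attributes: {A, B, E, G}.
For C → F we have {C}⁺ = {C, F}; {C} is not a superkey, so BCNF fails.
Because {F} is non-prime and the left side of C → F is not a superkey, the relation is not in 3NF.
{A} is a proper subset of the key {A, B}, and {A}⁺ contains the non-prime attribute {H} — a partial dependency, so 2NF is violated.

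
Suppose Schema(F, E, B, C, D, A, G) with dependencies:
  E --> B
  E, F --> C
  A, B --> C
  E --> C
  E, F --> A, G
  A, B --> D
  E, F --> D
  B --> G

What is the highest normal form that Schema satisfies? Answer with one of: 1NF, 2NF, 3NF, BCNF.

1NF

Candidate key: {E, F}. Prime attributes: {E, F}.
E --> B breaks BCNF: {E}⁺ = {B, C, E, G}, so {E} is not a superkey.
E --> B determines the non-prime attribute {B} from a non-superkey — 3NF is violated.
The proper key subset {E} of {E, F} determines non-prime {B, C, G}, so the relation is not even in 2NF.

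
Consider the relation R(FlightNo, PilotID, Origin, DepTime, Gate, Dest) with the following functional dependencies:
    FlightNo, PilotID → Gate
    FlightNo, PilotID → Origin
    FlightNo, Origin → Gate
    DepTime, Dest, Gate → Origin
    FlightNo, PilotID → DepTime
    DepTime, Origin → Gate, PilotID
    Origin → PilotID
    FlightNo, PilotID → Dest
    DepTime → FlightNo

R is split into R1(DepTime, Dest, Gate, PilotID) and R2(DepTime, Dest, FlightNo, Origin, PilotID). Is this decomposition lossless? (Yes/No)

Yes

Common attributes: {DepTime, Dest, PilotID}; their closure is {DepTime, Dest, FlightNo, Gate, Origin, PilotID}.
Since R1 ⊆ {DepTime, Dest, FlightNo, Gate, Origin, PilotID}, the intersection is a superkey of R1; the decomposition is lossless.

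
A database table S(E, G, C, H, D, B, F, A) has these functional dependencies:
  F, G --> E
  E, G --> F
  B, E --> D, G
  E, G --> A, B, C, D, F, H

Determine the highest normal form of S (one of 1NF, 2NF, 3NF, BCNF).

Candidate keys: {B, E}, {E, G}, {F, G}. Prime attributes: {B, E, F, G}.
The left-hand side of every FD is a superkey, so BCNF is satisfied.

BCNF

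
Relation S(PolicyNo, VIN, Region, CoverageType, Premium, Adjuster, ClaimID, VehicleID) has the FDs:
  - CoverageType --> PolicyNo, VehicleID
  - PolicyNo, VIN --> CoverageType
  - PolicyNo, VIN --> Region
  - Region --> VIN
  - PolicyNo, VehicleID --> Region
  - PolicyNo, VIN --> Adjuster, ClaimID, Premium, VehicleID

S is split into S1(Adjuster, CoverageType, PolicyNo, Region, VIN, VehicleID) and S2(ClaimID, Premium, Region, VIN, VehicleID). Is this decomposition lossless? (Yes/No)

No

Common attributes: {Region, VIN, VehicleID}; their closure is {Region, VIN, VehicleID}.
Neither S1 nor S2 is contained in that closure, so the decomposition is lossy.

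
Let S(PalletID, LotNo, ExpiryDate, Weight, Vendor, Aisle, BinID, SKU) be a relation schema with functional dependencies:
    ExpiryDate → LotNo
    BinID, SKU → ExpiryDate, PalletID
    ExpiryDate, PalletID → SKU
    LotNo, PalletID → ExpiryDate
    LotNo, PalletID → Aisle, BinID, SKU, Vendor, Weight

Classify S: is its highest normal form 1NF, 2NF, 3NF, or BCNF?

Candidate keys: {BinID, SKU}, {ExpiryDate, PalletID}, {LotNo, PalletID}. Prime attributes: {BinID, ExpiryDate, LotNo, PalletID, SKU}.
For ExpiryDate → LotNo we have {ExpiryDate}⁺ = {ExpiryDate, LotNo}; {ExpiryDate} is not a superkey, so BCNF fails.
Since {LotNo} ⊆ prime attributes and every other non-superkey FD also has a prime right side, the schema is in 3NF.

3NF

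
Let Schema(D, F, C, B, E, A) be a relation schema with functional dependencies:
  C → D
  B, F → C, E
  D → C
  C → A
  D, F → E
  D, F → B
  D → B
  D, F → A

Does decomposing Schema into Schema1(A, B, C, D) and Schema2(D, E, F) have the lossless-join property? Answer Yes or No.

Yes

Common attributes: {D}; their closure is {A, B, C, D}.
Schema1 is contained in that closure, so Schema1 ∩ Schema2 → Schema1 holds and the join is lossless.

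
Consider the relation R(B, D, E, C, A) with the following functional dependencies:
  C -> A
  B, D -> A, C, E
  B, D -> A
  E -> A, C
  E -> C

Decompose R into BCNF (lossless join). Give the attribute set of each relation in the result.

{A, C}; {B, D, E}; {C, E}

Candidate key of the original relation: {B, D}.
{A, B, C, D, E}: {C} determines {A, C} here but is not a superkey — split on C -> A, giving {A, C} and {B, C, D, E}.
{A, C} has no BCNF violation.
{B, C, D, E}: {E} determines {C, E} here but is not a superkey — split on E -> C, giving {C, E} and {B, D, E}.
{C, E} has no BCNF violation.
{B, D, E} has no BCNF violation.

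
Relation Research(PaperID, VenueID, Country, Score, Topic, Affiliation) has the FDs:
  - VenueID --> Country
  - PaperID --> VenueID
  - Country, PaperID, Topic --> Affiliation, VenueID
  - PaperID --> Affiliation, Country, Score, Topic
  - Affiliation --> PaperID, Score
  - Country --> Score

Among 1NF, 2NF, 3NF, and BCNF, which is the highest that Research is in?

2NF

Candidate keys: {Affiliation}, {PaperID}. Prime attributes: {Affiliation, PaperID}.
VenueID --> Country breaks BCNF: {VenueID}⁺ = {Country, Score, VenueID}, so {VenueID} is not a superkey.
VenueID --> Country determines the non-prime attribute {Country} from a non-superkey — 3NF is violated.
Every candidate key is a single attribute, so no partial dependency is possible; 2NF holds.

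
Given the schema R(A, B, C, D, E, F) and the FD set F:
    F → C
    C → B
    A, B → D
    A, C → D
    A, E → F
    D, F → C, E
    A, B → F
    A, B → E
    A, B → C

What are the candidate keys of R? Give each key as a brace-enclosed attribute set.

No FD produces {A}, so it must be in every candidate key.
{A, B}⁺ = {A, B, C, D, E, F}, which is every attribute, so {A, B} is a candidate key.
{A, C}⁺ = {A, B, C, D, E, F}, which is every attribute, so {A, C} is a candidate key.
{A, E}⁺ = {A, B, C, D, E, F}, which is every attribute, so {A, E} is a candidate key.
{A, F}⁺ = {A, B, C, D, E, F}, which is every attribute, so {A, F} is a candidate key.
These are minimal and exhaustive — every other superkey contains one of them.

{A, B}, {A, C}, {A, E}, {A, F}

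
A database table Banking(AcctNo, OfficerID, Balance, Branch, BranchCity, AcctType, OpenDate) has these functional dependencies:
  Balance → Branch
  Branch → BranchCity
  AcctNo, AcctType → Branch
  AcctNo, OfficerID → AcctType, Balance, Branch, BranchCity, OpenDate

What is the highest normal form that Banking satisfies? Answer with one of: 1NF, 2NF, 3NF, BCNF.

2NF

Candidate key: {AcctNo, OfficerID}. Prime attributes: {AcctNo, OfficerID}.
For Balance → Branch we have {Balance}⁺ = {Balance, Branch, BranchCity}; {Balance} is not a superkey, so BCNF fails.
Because {Branch} is non-prime and the left side of Balance → Branch is not a superkey, the relation is not in 3NF.
Checking every proper subset of each key, none determines a non-prime attribute — 2NF is satisfied.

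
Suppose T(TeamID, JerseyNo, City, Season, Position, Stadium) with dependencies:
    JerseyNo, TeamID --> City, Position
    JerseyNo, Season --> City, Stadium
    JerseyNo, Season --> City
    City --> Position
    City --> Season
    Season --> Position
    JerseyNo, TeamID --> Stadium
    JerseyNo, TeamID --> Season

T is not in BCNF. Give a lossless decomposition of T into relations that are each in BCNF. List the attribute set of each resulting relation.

{City, JerseyNo, Stadium}; {City, Season}; {JerseyNo, Season, TeamID}; {Position, Season}

Candidate key of the original relation: {JerseyNo, TeamID}.
{City, JerseyNo, Position, Season, Stadium, TeamID}: {JerseyNo, Season} determines {City, JerseyNo, Position, Season, Stadium} here but is not a superkey — split on JerseyNo, Season --> City, Position, Stadium, giving {City, JerseyNo, Position, Season, Stadium} and {JerseyNo, Season, TeamID}.
{City, JerseyNo, Position, Season, Stadium}: {City} determines {City, Position, Season} here but is not a superkey — split on City --> Position, Season, giving {City, Position, Season} and {City, JerseyNo, Stadium}.
{City, Position, Season}: {Season} determines {Position, Season} here but is not a superkey — split on Season --> Position, giving {Position, Season} and {City, Season}.
{Position, Season} is in BCNF.
{City, Season} is in BCNF.
{City, JerseyNo, Stadium} is in BCNF.
{JerseyNo, Season, TeamID} is in BCNF.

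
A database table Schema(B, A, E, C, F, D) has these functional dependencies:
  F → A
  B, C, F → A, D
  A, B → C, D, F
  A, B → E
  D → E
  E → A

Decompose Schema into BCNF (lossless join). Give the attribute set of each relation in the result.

{A, F}; {B, C, D, F}; {D, E}

Candidate keys of the original relation: {A, B}, {B, D}, {B, E}, {B, F}.
Within {A, B, C, D, E, F}: {F}⁺ ∩ {A, B, C, D, E, F} = {A, F}, not the whole set, so F → A violates BCNF; decompose into {A, F} and {B, C, D, E, F}.
{A, F} has no BCNF violation.
Within {B, C, D, E, F}: {D}⁺ ∩ {B, C, D, E, F} = {D, E}, not the whole set, so D → E violates BCNF; decompose into {D, E} and {B, C, D, F}.
{D, E} has no BCNF violation.
{B, C, D, F} has no BCNF violation.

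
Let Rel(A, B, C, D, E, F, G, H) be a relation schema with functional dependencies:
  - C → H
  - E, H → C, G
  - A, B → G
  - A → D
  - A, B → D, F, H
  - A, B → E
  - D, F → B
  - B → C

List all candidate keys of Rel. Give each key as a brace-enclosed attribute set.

{A, B}, {A, F}

No FD produces {A}, so it must be in every candidate key.
{A, B} is a candidate key since {A, B}⁺ = {A, B, C, D, E, F, G, H} covers every attribute.
{A, F} is a candidate key since {A, F}⁺ = {A, B, C, D, E, F, G, H} covers every attribute.
No proper subset of any of these is a key, and no other minimal superkey exists.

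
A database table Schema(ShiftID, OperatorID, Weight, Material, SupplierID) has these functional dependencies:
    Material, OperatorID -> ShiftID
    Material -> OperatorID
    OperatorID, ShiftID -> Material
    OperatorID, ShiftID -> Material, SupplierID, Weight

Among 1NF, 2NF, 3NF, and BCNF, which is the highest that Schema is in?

Candidate keys: {Material}, {OperatorID, ShiftID}. Prime attributes: {Material, OperatorID, ShiftID}.
Every FD has a superkey on the left, so the relation is in BCNF.

BCNF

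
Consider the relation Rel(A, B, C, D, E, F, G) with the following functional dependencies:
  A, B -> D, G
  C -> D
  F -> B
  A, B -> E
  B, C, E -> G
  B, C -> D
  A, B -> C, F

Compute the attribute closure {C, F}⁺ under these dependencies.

Start with {C, F}.
C -> D applies; add {D} → now {C, D, F}.
F -> B applies; add {B} → now {B, C, D, F}.
No further FD applies.

{B, C, D, F}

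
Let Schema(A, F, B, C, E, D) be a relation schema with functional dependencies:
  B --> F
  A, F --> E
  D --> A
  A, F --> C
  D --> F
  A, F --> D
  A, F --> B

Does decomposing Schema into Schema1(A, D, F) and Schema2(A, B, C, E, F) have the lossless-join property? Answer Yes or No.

Yes

Schema1 ∩ Schema2 = {A, F}; its closure under F is {A, B, C, D, E, F}.
This includes all of Schema1, so the common attributes are a superkey of Schema1 — the join is lossless.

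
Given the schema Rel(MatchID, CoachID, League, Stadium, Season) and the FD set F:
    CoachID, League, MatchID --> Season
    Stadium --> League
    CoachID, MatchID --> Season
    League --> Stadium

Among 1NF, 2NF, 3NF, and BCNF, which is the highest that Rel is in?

1NF

Candidate keys: {CoachID, League, MatchID}, {CoachID, MatchID, Stadium}. Prime attributes: {CoachID, League, MatchID, Stadium}.
Stadium --> League: {Stadium}⁺ = {League, Stadium}, which is not all of the attributes, so the left side is not a superkey — BCNF is violated.
CoachID, MatchID --> Season has non-prime {Season} on the right and a non-superkey on the left, so 3NF fails.
The proper key subset {CoachID, MatchID} of {CoachID, League, MatchID} determines non-prime {Season}, so the relation is not even in 2NF.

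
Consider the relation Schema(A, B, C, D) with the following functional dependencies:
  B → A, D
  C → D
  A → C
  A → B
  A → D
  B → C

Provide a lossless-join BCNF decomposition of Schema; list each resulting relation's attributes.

Candidate keys of the original relation: {A}, {B}.
{A, B, C, D}: {C} determines {C, D} here but is not a superkey — split on C → D, giving {C, D} and {A, B, C}.
{C, D} is in BCNF.
{A, B, C} is in BCNF.

{A, B, C}; {C, D}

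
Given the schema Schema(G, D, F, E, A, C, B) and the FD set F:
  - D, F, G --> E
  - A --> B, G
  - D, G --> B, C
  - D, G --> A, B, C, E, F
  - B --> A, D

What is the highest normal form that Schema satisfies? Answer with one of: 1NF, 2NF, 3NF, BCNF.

Candidate keys: {A}, {B}, {D, G}. Prime attributes: {A, B, D, G}.
The left-hand side of every FD is a superkey, so BCNF is satisfied.

BCNF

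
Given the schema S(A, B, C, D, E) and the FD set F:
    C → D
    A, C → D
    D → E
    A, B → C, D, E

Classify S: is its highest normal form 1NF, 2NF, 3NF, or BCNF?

Candidate key: {A, B}. Prime attributes: {A, B}.
C → D breaks BCNF: {C}⁺ = {C, D, E}, so {C} is not a superkey.
C → D has non-prime {D} on the right and a non-superkey on the left, so 3NF fails.
No non-prime attribute depends on a proper subset of any candidate key, so 2NF holds.

2NF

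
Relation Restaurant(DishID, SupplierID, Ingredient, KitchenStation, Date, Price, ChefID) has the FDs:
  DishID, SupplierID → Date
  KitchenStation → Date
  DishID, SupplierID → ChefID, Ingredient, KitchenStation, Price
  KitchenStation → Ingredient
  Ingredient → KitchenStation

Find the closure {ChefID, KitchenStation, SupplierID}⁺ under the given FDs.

{ChefID, Date, Ingredient, KitchenStation, SupplierID}

Start with {ChefID, KitchenStation, SupplierID}.
KitchenStation → Date applies; add {Date} → now {ChefID, Date, KitchenStation, SupplierID}.
KitchenStation → Ingredient applies; add {Ingredient} → now {ChefID, Date, Ingredient, KitchenStation, SupplierID}.
No further FD applies.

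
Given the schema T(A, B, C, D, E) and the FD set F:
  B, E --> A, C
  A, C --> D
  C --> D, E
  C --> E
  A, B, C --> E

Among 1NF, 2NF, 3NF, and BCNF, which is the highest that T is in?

1NF

Candidate keys: {B, C}, {B, E}. Prime attributes: {B, C, E}.
A, C --> D breaks BCNF: {A, C}⁺ = {A, C, D, E}, so {A, C} is not a superkey.
Because {D} is non-prime and the left side of A, C --> D is not a superkey, the relation is not in 3NF.
The proper key subset {C} of {B, C} determines non-prime {D}, so the relation is not even in 2NF.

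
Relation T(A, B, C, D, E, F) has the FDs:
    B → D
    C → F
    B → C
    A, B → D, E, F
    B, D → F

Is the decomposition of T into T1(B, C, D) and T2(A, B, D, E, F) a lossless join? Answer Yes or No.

Common attributes: {B, D}; their closure is {B, C, D, F}.
T1 is contained in that closure, so T1 ∩ T2 → T1 holds and the join is lossless.

Yes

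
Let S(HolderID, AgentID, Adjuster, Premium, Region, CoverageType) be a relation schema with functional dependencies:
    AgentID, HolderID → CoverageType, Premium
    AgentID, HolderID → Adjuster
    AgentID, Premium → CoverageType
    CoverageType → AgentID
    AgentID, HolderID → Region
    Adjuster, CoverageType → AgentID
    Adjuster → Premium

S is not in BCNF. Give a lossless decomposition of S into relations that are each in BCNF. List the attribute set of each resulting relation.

{Adjuster, AgentID, HolderID, Region}; {Adjuster, Premium}; {AgentID, CoverageType}; {CoverageType, Premium}

Candidate keys of the original relation: {AgentID, HolderID}, {CoverageType, HolderID}.
Within {Adjuster, AgentID, CoverageType, HolderID, Premium, Region}: {AgentID, Premium}⁺ ∩ {Adjuster, AgentID, CoverageType, HolderID, Premium, Region} = {AgentID, CoverageType, Premium}, not the whole set, so AgentID, Premium → CoverageType violates BCNF; decompose into {AgentID, CoverageType, Premium} and {Adjuster, AgentID, HolderID, Premium, Region}.
Within {AgentID, CoverageType, Premium}: {CoverageType}⁺ ∩ {AgentID, CoverageType, Premium} = {AgentID, CoverageType}, not the whole set, so CoverageType → AgentID violates BCNF; decompose into {AgentID, CoverageType} and {CoverageType, Premium}.
{AgentID, CoverageType} is in BCNF.
{CoverageType, Premium} is in BCNF.
Within {Adjuster, AgentID, HolderID, Premium, Region}: {Adjuster}⁺ ∩ {Adjuster, AgentID, HolderID, Premium, Region} = {Adjuster, Premium}, not the whole set, so Adjuster → Premium violates BCNF; decompose into {Adjuster, Premium} and {Adjuster, AgentID, HolderID, Region}.
{Adjuster, Premium} is in BCNF.
{Adjuster, AgentID, HolderID, Region} is in BCNF.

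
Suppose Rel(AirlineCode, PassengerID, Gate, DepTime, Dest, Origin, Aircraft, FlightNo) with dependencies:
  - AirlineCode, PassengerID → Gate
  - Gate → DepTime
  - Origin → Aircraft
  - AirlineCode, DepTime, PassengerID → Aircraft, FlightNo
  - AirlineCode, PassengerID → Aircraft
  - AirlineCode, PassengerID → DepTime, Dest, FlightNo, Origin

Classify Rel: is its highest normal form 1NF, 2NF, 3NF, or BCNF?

2NF

Candidate key: {AirlineCode, PassengerID}. Prime attributes: {AirlineCode, PassengerID}.
For Gate → DepTime we have {Gate}⁺ = {DepTime, Gate}; {Gate} is not a superkey, so BCNF fails.
Because {DepTime} is non-prime and the left side of Gate → DepTime is not a superkey, the relation is not in 3NF.
No proper subset of a key has a non-prime attribute in its closure, so there is no partial dependency; 2NF holds.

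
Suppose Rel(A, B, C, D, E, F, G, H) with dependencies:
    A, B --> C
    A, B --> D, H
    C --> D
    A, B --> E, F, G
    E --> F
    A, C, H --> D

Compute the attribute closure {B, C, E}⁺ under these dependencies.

{B, C, D, E, F}

Start with {B, C, E}.
C --> D applies; add {D} → now {B, C, D, E}.
E --> F applies; add {F} → now {B, C, D, E, F}.
No further FD applies.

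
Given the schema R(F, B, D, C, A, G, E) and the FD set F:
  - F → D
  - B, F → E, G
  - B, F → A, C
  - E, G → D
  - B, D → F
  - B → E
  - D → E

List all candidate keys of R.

{B} never appears on the right of any FD, so every key must include it.
Closure of {B, D} is {A, B, C, D, E, F, G}, the whole schema; {B, D} is a candidate key.
Closure of {B, F} is {A, B, C, D, E, F, G}, the whole schema; {B, F} is a candidate key.
Closure of {B, G} is {A, B, C, D, E, F, G}, the whole schema; {B, G} is a candidate key.
These are minimal and exhaustive — every other superkey contains one of them.

{B, D}, {B, F}, {B, G}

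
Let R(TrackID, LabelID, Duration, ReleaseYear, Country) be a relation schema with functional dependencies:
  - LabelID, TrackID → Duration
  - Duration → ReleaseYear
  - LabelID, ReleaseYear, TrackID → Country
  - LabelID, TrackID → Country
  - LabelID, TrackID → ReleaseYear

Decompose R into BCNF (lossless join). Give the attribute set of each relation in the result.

{Country, Duration, LabelID, TrackID}; {Duration, ReleaseYear}

Candidate key of the original relation: {LabelID, TrackID}.
{Country, Duration, LabelID, ReleaseYear, TrackID}: {Duration} determines {Duration, ReleaseYear} here but is not a superkey — split on Duration → ReleaseYear, giving {Duration, ReleaseYear} and {Country, Duration, LabelID, TrackID}.
{Duration, ReleaseYear} is in BCNF.
{Country, Duration, LabelID, TrackID} is in BCNF.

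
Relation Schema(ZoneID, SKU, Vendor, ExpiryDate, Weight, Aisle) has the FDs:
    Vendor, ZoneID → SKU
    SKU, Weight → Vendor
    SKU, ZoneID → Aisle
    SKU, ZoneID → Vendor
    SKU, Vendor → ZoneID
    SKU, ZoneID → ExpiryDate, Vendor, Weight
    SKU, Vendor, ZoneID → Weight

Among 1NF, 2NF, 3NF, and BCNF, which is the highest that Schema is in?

Candidate keys: {SKU, Vendor}, {SKU, Weight}, {SKU, ZoneID}, {Vendor, ZoneID}. Prime attributes: {SKU, Vendor, Weight, ZoneID}.
The left-hand side of every FD is a superkey, so BCNF is satisfied.

BCNF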